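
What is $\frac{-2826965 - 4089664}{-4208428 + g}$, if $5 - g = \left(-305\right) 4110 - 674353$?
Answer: $\frac{6916629}{2280520} \approx 3.0329$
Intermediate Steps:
$g = 1927908$ ($g = 5 - \left(\left(-305\right) 4110 - 674353\right) = 5 - \left(-1253550 - 674353\right) = 5 - -1927903 = 5 + 1927903 = 1927908$)
$\frac{-2826965 - 4089664}{-4208428 + g} = \frac{-2826965 - 4089664}{-4208428 + 1927908} = - \frac{6916629}{-2280520} = \left(-6916629\right) \left(- \frac{1}{2280520}\right) = \frac{6916629}{2280520}$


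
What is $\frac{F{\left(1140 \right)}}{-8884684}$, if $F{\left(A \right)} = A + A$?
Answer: $- \frac{570}{2221171} \approx -0.00025662$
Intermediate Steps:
$F{\left(A \right)} = 2 A$
$\frac{F{\left(1140 \right)}}{-8884684} = \frac{2 \cdot 1140}{-8884684} = 2280 \left(- \frac{1}{8884684}\right) = - \frac{570}{2221171}$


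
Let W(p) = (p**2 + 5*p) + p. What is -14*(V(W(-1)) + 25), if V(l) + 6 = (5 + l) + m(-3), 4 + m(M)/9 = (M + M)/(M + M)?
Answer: 112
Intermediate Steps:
m(M) = -27 (m(M) = -36 + 9*((M + M)/(M + M)) = -36 + 9*((2*M)/((2*M))) = -36 + 9*((2*M)*(1/(2*M))) = -36 + 9*1 = -36 + 9 = -27)
W(p) = p**2 + 6*p
V(l) = -28 + l (V(l) = -6 + ((5 + l) - 27) = -6 + (-22 + l) = -28 + l)
-14*(V(W(-1)) + 25) = -14*((-28 - (6 - 1)) + 25) = -14*((-28 - 1*5) + 25) = -14*((-28 - 5) + 25) = -14*(-33 + 25) = -14*(-8) = 112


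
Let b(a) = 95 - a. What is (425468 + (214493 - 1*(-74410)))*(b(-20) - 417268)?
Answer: -298002005763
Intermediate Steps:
(425468 + (214493 - 1*(-74410)))*(b(-20) - 417268) = (425468 + (214493 - 1*(-74410)))*((95 - 1*(-20)) - 417268) = (425468 + (214493 + 74410))*((95 + 20) - 417268) = (425468 + 288903)*(115 - 417268) = 714371*(-417153) = -298002005763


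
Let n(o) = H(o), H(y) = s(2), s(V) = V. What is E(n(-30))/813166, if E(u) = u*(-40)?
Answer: -40/406583 ≈ -9.8381e-5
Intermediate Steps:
H(y) = 2
n(o) = 2
E(u) = -40*u
E(n(-30))/813166 = -40*2/813166 = -80*1/813166 = -40/406583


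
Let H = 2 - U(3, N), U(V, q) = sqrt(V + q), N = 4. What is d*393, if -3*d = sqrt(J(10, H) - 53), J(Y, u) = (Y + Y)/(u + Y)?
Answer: -131*I*sqrt(616 - 53*sqrt(7))/sqrt(12 - sqrt(7)) ≈ -934.26*I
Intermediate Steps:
H = 2 - sqrt(7) (H = 2 - sqrt(3 + 4) = 2 - sqrt(7) ≈ -0.64575)
J(Y, u) = 2*Y/(Y + u) (J(Y, u) = (2*Y)/(Y + u) = 2*Y/(Y + u))
d = -sqrt(-53 + 20/(12 - sqrt(7)))/3 (d = -sqrt(2*10/(10 + (2 - sqrt(7))) - 53)/3 = -sqrt(2*10/(12 - sqrt(7)) - 53)/3 = -sqrt(20/(12 - sqrt(7)) - 53)/3 = -sqrt(-53 + 20/(12 - sqrt(7)))/3 ≈ -2.3773*I)
d*393 = -I*sqrt(616 - 53*sqrt(7))/(3*sqrt(12 - sqrt(7)))*393 = -131*I*sqrt(616 - 53*sqrt(7))/sqrt(12 - sqrt(7))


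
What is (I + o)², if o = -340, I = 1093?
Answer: 567009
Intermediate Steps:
(I + o)² = (1093 - 340)² = 753² = 567009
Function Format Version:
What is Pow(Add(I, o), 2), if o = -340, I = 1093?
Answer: 567009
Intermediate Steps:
Pow(Add(I, o), 2) = Pow(Add(1093, -340), 2) = Pow(753, 2) = 567009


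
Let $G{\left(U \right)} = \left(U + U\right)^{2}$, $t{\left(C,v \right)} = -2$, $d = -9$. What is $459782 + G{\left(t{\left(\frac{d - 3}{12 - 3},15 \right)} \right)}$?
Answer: $459798$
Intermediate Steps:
$G{\left(U \right)} = 4 U^{2}$ ($G{\left(U \right)} = \left(2 U\right)^{2} = 4 U^{2}$)
$459782 + G{\left(t{\left(\frac{d - 3}{12 - 3},15 \right)} \right)} = 459782 + 4 \left(-2\right)^{2} = 459782 + 4 \cdot 4 = 459782 + 16 = 459798$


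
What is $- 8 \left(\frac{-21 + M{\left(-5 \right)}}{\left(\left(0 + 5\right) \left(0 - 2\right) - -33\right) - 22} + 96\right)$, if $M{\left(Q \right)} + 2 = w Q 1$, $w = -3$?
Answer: $-704$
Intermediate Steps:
$M{\left(Q \right)} = -2 - 3 Q$ ($M{\left(Q \right)} = -2 + - 3 Q 1 = -2 - 3 Q$)
$- 8 \left(\frac{-21 + M{\left(-5 \right)}}{\left(\left(0 + 5\right) \left(0 - 2\right) - -33\right) - 22} + 96\right) = - 8 \left(\frac{-21 - -13}{\left(\left(0 + 5\right) \left(0 - 2\right) - -33\right) - 22} + 96\right) = - 8 \left(\frac{-21 + \left(-2 + 15\right)}{\left(5 \left(-2\right) + 33\right) - 22} + 96\right) = - 8 \left(\frac{-21 + 13}{\left(-10 + 33\right) - 22} + 96\right) = - 8 \left(- \frac{8}{23 - 22} + 96\right) = - 8 \left(- \frac{8}{1} + 96\right) = - 8 \left(\left(-8\right) 1 + 96\right) = - 8 \left(-8 + 96\right) = \left(-8\right) 88 = -704$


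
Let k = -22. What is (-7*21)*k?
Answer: 3234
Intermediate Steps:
(-7*21)*k = -7*21*(-22) = -147*(-22) = 3234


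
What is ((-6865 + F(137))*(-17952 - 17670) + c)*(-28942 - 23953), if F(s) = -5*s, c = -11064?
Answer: -14225318729220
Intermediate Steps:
((-6865 + F(137))*(-17952 - 17670) + c)*(-28942 - 23953) = ((-6865 - 5*137)*(-17952 - 17670) - 11064)*(-28942 - 23953) = ((-6865 - 685)*(-35622) - 11064)*(-52895) = (-7550*(-35622) - 11064)*(-52895) = (268946100 - 11064)*(-52895) = 268935036*(-52895) = -14225318729220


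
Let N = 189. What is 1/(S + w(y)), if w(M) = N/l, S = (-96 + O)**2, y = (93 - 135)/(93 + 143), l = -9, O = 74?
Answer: 1/463 ≈ 0.0021598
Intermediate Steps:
y = -21/118 (y = -42/236 = -42*1/236 = -21/118 ≈ -0.17797)
S = 484 (S = (-96 + 74)**2 = (-22)**2 = 484)
w(M) = -21 (w(M) = 189/(-9) = 189*(-1/9) = -21)
1/(S + w(y)) = 1/(484 - 21) = 1/463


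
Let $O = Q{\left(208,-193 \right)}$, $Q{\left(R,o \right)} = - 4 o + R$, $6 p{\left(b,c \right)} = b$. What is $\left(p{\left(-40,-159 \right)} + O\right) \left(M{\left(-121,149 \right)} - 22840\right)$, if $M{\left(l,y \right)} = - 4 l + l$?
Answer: $- \frac{65632840}{3} \approx -2.1878 \cdot 10^{7}$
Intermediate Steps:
$p{\left(b,c \right)} = \frac{b}{6}$
$M{\left(l,y \right)} = - 3 l$
$Q{\left(R,o \right)} = R - 4 o$
$O = 980$ ($O = 208 - -772 = 208 + 772 = 980$)
$\left(p{\left(-40,-159 \right)} + O\right) \left(M{\left(-121,149 \right)} - 22840\right) = \left(\frac{1}{6} \left(-40\right) + 980\right) \left(\left(-3\right) \left(-121\right) - 22840\right) = \left(- \frac{20}{3} + 980\right) \left(363 - 22840\right) = \frac{2920}{3} \left(-22477\right) = - \frac{65632840}{3}$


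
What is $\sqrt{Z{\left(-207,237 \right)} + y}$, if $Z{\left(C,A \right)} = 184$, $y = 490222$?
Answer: $\sqrt{490406} \approx 700.29$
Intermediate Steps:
$\sqrt{Z{\left(-207,237 \right)} + y} = \sqrt{184 + 490222} = \sqrt{490406}$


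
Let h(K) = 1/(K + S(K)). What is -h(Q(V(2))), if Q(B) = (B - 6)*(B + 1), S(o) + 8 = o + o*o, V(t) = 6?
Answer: ⅛ ≈ 0.12500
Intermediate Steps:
S(o) = -8 + o + o² (S(o) = -8 + (o + o*o) = -8 + (o + o²) = -8 + o + o²)
Q(B) = (1 + B)*(-6 + B) (Q(B) = (-6 + B)*(1 + B) = (1 + B)*(-6 + B))
h(K) = 1/(-8 + K² + 2*K) (h(K) = 1/(K + (-8 + K + K²)) = 1/(-8 + K² + 2*K))
-h(Q(V(2))) = -1/(-8 + (-6 + 6² - 5*6)² + 2*(-6 + 6² - 5*6)) = -1/(-8 + (-6 + 36 - 30)² + 2*(-6 + 36 - 30)) = -1/(-8 + 0² + 2*0) = -1/(-8 + 0 + 0) = -1/(-8) = -1*(-⅛) = ⅛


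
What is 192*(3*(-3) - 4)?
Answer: -2496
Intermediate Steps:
192*(3*(-3) - 4) = 192*(-9 - 4) = 192*(-13) = -2496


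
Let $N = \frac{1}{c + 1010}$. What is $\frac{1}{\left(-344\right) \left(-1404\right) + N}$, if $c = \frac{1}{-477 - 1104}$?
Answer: $\frac{1596809}{771220425165} \approx 2.0705 \cdot 10^{-6}$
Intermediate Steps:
$c = - \frac{1}{1581}$ ($c = \frac{1}{-1581} = - \frac{1}{1581} \approx -0.00063251$)
$N = \frac{1581}{1596809}$ ($N = \frac{1}{- \frac{1}{1581} + 1010} = \frac{1}{\frac{1596809}{1581}} = \frac{1581}{1596809} \approx 0.0009901$)
$\frac{1}{\left(-344\right) \left(-1404\right) + N} = \frac{1}{\left(-344\right) \left(-1404\right) + \frac{1581}{1596809}} = \frac{1}{482976 + \frac{1581}{1596809}} = \frac{1}{\frac{771220425165}{1596809}} = \frac{1596809}{771220425165}$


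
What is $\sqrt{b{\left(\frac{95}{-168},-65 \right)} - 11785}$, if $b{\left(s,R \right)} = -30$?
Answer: $i \sqrt{11815} \approx 108.7 i$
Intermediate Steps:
$\sqrt{b{\left(\frac{95}{-168},-65 \right)} - 11785} = \sqrt{-30 - 11785} = \sqrt{-11815} = i \sqrt{11815}$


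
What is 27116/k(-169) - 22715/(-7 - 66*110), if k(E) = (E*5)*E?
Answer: 20360163/6140615 ≈ 3.3157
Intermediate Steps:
k(E) = 5*E² (k(E) = (5*E)*E = 5*E²)
27116/k(-169) - 22715/(-7 - 66*110) = 27116/((5*(-169)²)) - 22715/(-7 - 66*110) = 27116/((5*28561)) - 22715/(-7 - 7260) = 27116/142805 - 22715/(-7267) = 27116*(1/142805) - 22715*(-1/7267) = 27116/142805 + 22715/7267 = 20360163/6140615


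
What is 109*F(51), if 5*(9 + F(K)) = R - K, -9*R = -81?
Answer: -9483/5 ≈ -1896.6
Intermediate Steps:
R = 9 (R = -⅑*(-81) = 9)
F(K) = -36/5 - K/5 (F(K) = -9 + (9 - K)/5 = -9 + (9/5 - K/5) = -36/5 - K/5)
109*F(51) = 109*(-36/5 - ⅕*51) = 109*(-36/5 - 51/5) = 109*(-87/5) = -9483/5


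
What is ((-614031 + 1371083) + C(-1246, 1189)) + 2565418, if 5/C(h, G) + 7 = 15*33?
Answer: 1621365365/488 ≈ 3.3225e+6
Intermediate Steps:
C(h, G) = 5/488 (C(h, G) = 5/(-7 + 15*33) = 5/(-7 + 495) = 5/488)
((-614031 + 1371083) + C(-1246, 1189)) + 2565418 = ((-614031 + 1371083) + 5/488) + 2565418 = (757052 + 5/488) + 2565418 = 369441381/488 + 2565418 = 1621365365/488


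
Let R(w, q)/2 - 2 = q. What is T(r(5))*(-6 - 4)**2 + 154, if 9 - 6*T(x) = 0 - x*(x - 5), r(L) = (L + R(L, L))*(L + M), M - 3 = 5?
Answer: 2989612/3 ≈ 9.9654e+5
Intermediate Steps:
R(w, q) = 4 + 2*q
M = 8 (M = 3 + 5 = 8)
r(L) = (4 + 3*L)*(8 + L) (r(L) = (L + (4 + 2*L))*(L + 8) = (4 + 3*L)*(8 + L))
T(x) = 3/2 + x*(-5 + x)/6 (T(x) = 3/2 - (0 - x*(x - 5))/6 = 3/2 - (0 - x*(-5 + x))/6 = 3/2 - (-1)*x*(-5 + x)/6 = 3/2 + x*(-5 + x)/6)
T(r(5))*(-6 - 4)**2 + 154 = (3/2 - 5*(32 + 3*5**2 + 28*5)/6 + (32 + 3*5**2 + 28*5)**2/6)*(-6 - 4)**2 + 154 = (3/2 - 5*(32 + 3*25 + 140)/6 + (32 + 3*25 + 140)**2/6)*(-10)**2 + 154 = (3/2 - 5*(32 + 75 + 140)/6 + (32 + 75 + 140)**2/6)*100 + 154 = (3/2 - 5/6*247 + (1/6)*247**2)*100 + 154 = (3/2 - 1235/6 + (1/6)*61009)*100 + 154 = (3/2 - 1235/6 + 61009/6)*100 + 154 = (59783/6)*100 + 154 = 2989150/3 + 154 = 2989612/3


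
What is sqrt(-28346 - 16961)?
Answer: I*sqrt(45307) ≈ 212.85*I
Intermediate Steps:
sqrt(-28346 - 16961) = sqrt(-45307) = I*sqrt(45307)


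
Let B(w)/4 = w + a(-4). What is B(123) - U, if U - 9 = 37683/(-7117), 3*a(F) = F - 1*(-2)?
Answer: 10368646/21351 ≈ 485.63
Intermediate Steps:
a(F) = 2/3 + F/3 (a(F) = (F - 1*(-2))/3 = (F + 2)/3 = (2 + F)/3 = 2/3 + F/3)
B(w) = -8/3 + 4*w (B(w) = 4*(w + (2/3 + (1/3)*(-4))) = 4*(w + (2/3 - 4/3)) = 4*(w - 2/3) = 4*(-2/3 + w) = -8/3 + 4*w)
U = 26370/7117 (U = 9 + 37683/(-7117) = 9 + 37683*(-1/7117) = 9 - 37683/7117 = 26370/7117 ≈ 3.7052)
B(123) - U = (-8/3 + 4*123) - 1*26370/7117 = (-8/3 + 492) - 26370/7117 = 1468/3 - 26370/7117 = 10368646/21351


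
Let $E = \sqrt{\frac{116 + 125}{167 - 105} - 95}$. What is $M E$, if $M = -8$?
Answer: $- \frac{4 i \sqrt{350238}}{31} \approx - 76.362 i$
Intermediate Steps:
$E = \frac{i \sqrt{350238}}{62}$ ($E = \sqrt{\frac{241}{62} - 95} = \sqrt{- \frac{5649}{62}} = \frac{i \sqrt{350238}}{62} \approx 9.5453 i$)
$M E = - 8 \frac{i \sqrt{350238}}{62} = - \frac{4 i \sqrt{350238}}{31}$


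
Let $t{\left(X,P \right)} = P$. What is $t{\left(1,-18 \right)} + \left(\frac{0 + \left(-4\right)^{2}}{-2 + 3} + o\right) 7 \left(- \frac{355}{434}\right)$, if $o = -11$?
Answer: $- \frac{2891}{62} \approx -46.629$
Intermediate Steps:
$t{\left(1,-18 \right)} + \left(\frac{0 + \left(-4\right)^{2}}{-2 + 3} + o\right) 7 \left(- \frac{355}{434}\right) = -18 + \left(\frac{0 + \left(-4\right)^{2}}{-2 + 3} - 11\right) 7 \left(- \frac{355}{434}\right) = -18 + \left(\frac{0 + 16}{1} - 11\right) 7 \left(\left(-355\right) \frac{1}{434}\right) = -18 + \left(16 \cdot 1 - 11\right) 7 \left(- \frac{355}{434}\right) = -18 + \left(16 - 11\right) 7 \left(- \frac{355}{434}\right) = -18 + 5 \cdot 7 \left(- \frac{355}{434}\right) = -18 + 35 \left(- \frac{355}{434}\right) = -18 - \frac{1775}{62} = - \frac{2891}{62}$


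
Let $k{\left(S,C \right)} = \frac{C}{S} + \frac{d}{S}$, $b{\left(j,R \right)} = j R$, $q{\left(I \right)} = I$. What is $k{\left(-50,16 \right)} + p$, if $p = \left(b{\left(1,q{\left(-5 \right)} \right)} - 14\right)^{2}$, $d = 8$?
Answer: $\frac{9013}{25} \approx 360.52$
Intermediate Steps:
$b{\left(j,R \right)} = R j$
$k{\left(S,C \right)} = \frac{8}{S} + \frac{C}{S}$ ($k{\left(S,C \right)} = \frac{C}{S} + \frac{8}{S} = \frac{8}{S} + \frac{C}{S}$)
$p = 361$ ($p = \left(\left(-5\right) 1 - 14\right)^{2} = \left(-5 - 14\right)^{2} = \left(-19\right)^{2} = 361$)
$k{\left(-50,16 \right)} + p = \frac{8 + 16}{-50} + 361 = \left(- \frac{1}{50}\right) 24 + 361 = - \frac{12}{25} + 361 = \frac{9013}{25}$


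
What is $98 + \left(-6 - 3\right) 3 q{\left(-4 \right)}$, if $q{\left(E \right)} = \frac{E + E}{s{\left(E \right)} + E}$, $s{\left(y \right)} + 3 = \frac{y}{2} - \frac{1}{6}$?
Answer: $\frac{4094}{55} \approx 74.436$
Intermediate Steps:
$s{\left(y \right)} = - \frac{19}{6} + \frac{y}{2}$ ($s{\left(y \right)} = -3 + \left(\frac{y}{2} - \frac{1}{6}\right) = -3 + \left(- \frac{1}{6} + \frac{y}{2}\right) = - \frac{19}{6} + \frac{y}{2}$)
$q{\left(E \right)} = \frac{2 E}{- \frac{19}{6} + \frac{3 E}{2}}$ ($q{\left(E \right)} = \frac{E + E}{\left(- \frac{19}{6} + \frac{E}{2}\right) + E} = \frac{2 E}{- \frac{19}{6} + \frac{3 E}{2}}$)
$98 + \left(-6 - 3\right) 3 q{\left(-4 \right)} = 98 + \left(-6 - 3\right) 3 \cdot 12 \left(-4\right) \frac{1}{-19 + 9 \left(-4\right)} = 98 + \left(-9\right) 3 \cdot 12 \left(-4\right) \frac{1}{-19 - 36} = 98 - 27 \cdot 12 \left(-4\right) \frac{1}{-55} = 98 - 27 \cdot 12 \left(-4\right) \left(- \frac{1}{55}\right) = 98 - \frac{1296}{55} = \frac{4094}{55}$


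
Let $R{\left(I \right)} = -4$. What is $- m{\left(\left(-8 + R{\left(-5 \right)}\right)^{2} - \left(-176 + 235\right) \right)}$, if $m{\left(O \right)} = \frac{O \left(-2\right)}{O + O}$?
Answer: $1$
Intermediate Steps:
$m{\left(O \right)} = -1$ ($m{\left(O \right)} = \frac{\left(-2\right) O}{2 O} = - 2 O \frac{1}{2 O} = -1$)
$- m{\left(\left(-8 + R{\left(-5 \right)}\right)^{2} - \left(-176 + 235\right) \right)} = \left(-1\right) \left(-1\right) = 1$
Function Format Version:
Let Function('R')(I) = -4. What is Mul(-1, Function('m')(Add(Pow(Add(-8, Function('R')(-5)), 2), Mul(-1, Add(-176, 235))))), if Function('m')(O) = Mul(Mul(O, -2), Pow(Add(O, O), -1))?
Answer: 1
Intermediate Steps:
Function('m')(O) = -1 (Function('m')(O) = Mul(Mul(-2, O), Pow(Mul(2, O), -1)) = Mul(Mul(-2, O), Mul(Rational(1, 2), Pow(O, -1))) = -1)
Mul(-1, Function('m')(Add(Pow(Add(-8, Function('R')(-5)), 2), Mul(-1, Add(-176, 235))))) = Mul(-1, -1) = 1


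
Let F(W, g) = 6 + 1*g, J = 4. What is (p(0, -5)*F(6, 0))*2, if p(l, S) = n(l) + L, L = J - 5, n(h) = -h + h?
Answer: -12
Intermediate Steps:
F(W, g) = 6 + g
n(h) = 0
L = -1 (L = 4 - 5 = -1)
p(l, S) = -1 (p(l, S) = 0 - 1 = -1)
(p(0, -5)*F(6, 0))*2 = -(6 + 0)*2 = -1*6*2 = -6*2 = -12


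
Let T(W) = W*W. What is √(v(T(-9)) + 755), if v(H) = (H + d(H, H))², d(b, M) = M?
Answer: 7*√551 ≈ 164.31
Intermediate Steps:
T(W) = W²
v(H) = 4*H² (v(H) = (H + H)² = (2*H)² = 4*H²)
√(v(T(-9)) + 755) = √(4*((-9)²)² + 755) = √(4*81² + 755) = √(4*6561 + 755) = √(26244 + 755) = √26999 = 7*√551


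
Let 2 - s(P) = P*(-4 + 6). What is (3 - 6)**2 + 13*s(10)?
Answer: -225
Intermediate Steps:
s(P) = 2 - 2*P (s(P) = 2 - P*(-4 + 6) = 2 - P*2 = 2 - 2*P)
(3 - 6)**2 + 13*s(10) = (3 - 6)**2 + 13*(2 - 2*10) = (-3)**2 + 13*(2 - 20) = 9 + 13*(-18) = 9 - 234 = -225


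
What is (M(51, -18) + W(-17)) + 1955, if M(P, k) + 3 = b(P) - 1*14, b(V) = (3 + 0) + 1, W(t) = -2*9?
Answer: 1924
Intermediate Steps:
W(t) = -18
b(V) = 4 (b(V) = 3 + 1 = 4)
M(P, k) = -13 (M(P, k) = -3 + (4 - 1*14) = -3 + (4 - 14) = -3 - 10 = -13)
(M(51, -18) + W(-17)) + 1955 = (-13 - 18) + 1955 = -31 + 1955 = 1924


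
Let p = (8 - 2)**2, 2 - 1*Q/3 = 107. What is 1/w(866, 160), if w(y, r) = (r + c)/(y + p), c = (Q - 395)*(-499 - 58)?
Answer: 451/197815 ≈ 0.0022799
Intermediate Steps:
Q = -315 (Q = 6 - 3*107 = 6 - 321 = -315)
c = 395470 (c = (-315 - 395)*(-499 - 58) = -710*(-557) = 395470)
p = 36 (p = 6**2 = 36)
w(y, r) = (395470 + r)/(36 + y) (w(y, r) = (r + 395470)/(y + 36) = (395470 + r)/(36 + y))
1/w(866, 160) = 1/((395470 + 160)/(36 + 866)) = 1/(395630/902) = 1/((1/902)*395630) = 1/(197815/451) = 451/197815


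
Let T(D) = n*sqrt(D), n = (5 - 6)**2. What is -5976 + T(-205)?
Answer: -5976 + I*sqrt(205) ≈ -5976.0 + 14.318*I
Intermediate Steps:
n = 1 (n = (-1)**2 = 1)
T(D) = sqrt(D) (T(D) = 1*sqrt(D) = sqrt(D))
-5976 + T(-205) = -5976 + sqrt(-205) = -5976 + I*sqrt(205)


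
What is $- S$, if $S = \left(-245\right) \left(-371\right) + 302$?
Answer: $-91197$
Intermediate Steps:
$S = 91197$ ($S = 90895 + 302 = 91197$)
$- S = \left(-1\right) 91197 = -91197$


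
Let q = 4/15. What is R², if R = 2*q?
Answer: 64/225 ≈ 0.28444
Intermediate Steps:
q = 4/15 (q = 4*(1/15) = 4/15 ≈ 0.26667)
R = 8/15 (R = 2*(4/15) = 8/15 ≈ 0.53333)
R² = (8/15)² = 64/225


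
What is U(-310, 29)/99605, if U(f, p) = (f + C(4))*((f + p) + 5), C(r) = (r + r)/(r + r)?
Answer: 85284/99605 ≈ 0.85622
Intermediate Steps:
C(r) = 1 (C(r) = (2*r)/((2*r)) = (2*r)*(1/(2*r)) = 1)
U(f, p) = (1 + f)*(5 + f + p) (U(f, p) = (f + 1)*((f + p) + 5) = (1 + f)*(5 + f + p))
U(-310, 29)/99605 = (5 + 29 + (-310)² + 6*(-310) - 310*29)/99605 = (5 + 29 + 96100 - 1860 - 8990)*(1/99605) = 85284*(1/99605) = 85284/99605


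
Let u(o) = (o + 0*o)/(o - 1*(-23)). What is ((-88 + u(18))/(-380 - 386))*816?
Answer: 1464720/15703 ≈ 93.276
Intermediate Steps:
u(o) = o/(23 + o) (u(o) = (o + 0)/(o + 23) = o/(23 + o))
((-88 + u(18))/(-380 - 386))*816 = ((-88 + 18/(23 + 18))/(-380 - 386))*816 = ((-88 + 18/41)/(-766))*816 = ((-88 + 18*(1/41))*(-1/766))*816 = ((-88 + 18/41)*(-1/766))*816 = -3590/41*(-1/766)*816 = (1795/15703)*816 = 1464720/15703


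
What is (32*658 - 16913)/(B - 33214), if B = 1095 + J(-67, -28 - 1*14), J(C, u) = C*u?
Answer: -4143/29305 ≈ -0.14138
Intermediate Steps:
B = 3909 (B = 1095 - 67*(-28 - 1*14) = 1095 - 67*(-28 - 14) = 1095 - 67*(-42) = 1095 + 2814 = 3909)
(32*658 - 16913)/(B - 33214) = (32*658 - 16913)/(3909 - 33214) = (21056 - 16913)/(-29305) = 4143*(-1/29305) = -4143/29305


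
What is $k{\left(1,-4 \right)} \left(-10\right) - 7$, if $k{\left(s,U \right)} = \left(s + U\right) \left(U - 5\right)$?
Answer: $-277$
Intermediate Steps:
$k{\left(s,U \right)} = \left(-5 + U\right) \left(U + s\right)$ ($k{\left(s,U \right)} = \left(U + s\right) \left(-5 + U\right) = \left(-5 + U\right) \left(U + s\right)$)
$k{\left(1,-4 \right)} \left(-10\right) - 7 = \left(\left(-4\right)^{2} - -20 - 5 - 4\right) \left(-10\right) - 7 = \left(16 + 20 - 5 - 4\right) \left(-10\right) - 7 = 27 \left(-10\right) - 7 = -270 - 7 = -277$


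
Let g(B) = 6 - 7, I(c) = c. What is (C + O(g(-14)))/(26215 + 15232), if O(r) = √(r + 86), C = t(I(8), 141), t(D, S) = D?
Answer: 8/41447 + √85/41447 ≈ 0.00041546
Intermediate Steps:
C = 8
g(B) = -1
O(r) = √(86 + r)
(C + O(g(-14)))/(26215 + 15232) = (8 + √(86 - 1))/(26215 + 15232) = (8 + √85)/41447 = (8 + √85)*(1/41447) = 8/41447 + √85/41447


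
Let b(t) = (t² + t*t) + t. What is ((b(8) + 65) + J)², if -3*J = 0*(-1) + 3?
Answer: 40000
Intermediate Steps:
b(t) = t + 2*t² (b(t) = (t² + t²) + t = 2*t² + t = t + 2*t²)
J = -1 (J = -(0*(-1) + 3)/3 = -(0 + 3)/3 = -⅓*3 = -1)
((b(8) + 65) + J)² = ((8*(1 + 2*8) + 65) - 1)² = ((8*(1 + 16) + 65) - 1)² = ((8*17 + 65) - 1)² = ((136 + 65) - 1)² = (201 - 1)² = 200² = 40000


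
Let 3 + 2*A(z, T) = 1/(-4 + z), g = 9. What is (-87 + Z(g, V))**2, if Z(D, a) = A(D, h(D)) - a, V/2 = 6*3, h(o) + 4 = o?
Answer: 386884/25 ≈ 15475.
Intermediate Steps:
h(o) = -4 + o
V = 36 (V = 2*(6*3) = 2*18 = 36)
A(z, T) = -3/2 + 1/(2*(-4 + z))
Z(D, a) = -a + (13 - 3*D)/(2*(-4 + D)) (Z(D, a) = (13 - 3*D)/(2*(-4 + D)) - a = -a + (13 - 3*D)/(2*(-4 + D)))
(-87 + Z(g, V))**2 = (-87 + (13 - 3*9 - 2*36*(-4 + 9))/(2*(-4 + 9)))**2 = (-87 + (1/2)*(13 - 27 - 2*36*5)/5)**2 = (-87 + (1/2)*(1/5)*(13 - 27 - 360))**2 = (-87 + (1/2)*(1/5)*(-374))**2 = (-87 - 187/5)**2 = (-622/5)**2 = 386884/25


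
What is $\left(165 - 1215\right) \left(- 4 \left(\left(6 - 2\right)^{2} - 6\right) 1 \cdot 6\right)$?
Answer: $252000$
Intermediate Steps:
$\left(165 - 1215\right) \left(- 4 \left(\left(6 - 2\right)^{2} - 6\right) 1 \cdot 6\right) = - 1050 \left(- 4 \left(4^{2} - 6\right) 6\right) = - 1050 \left(- 4 \left(16 - 6\right) 6\right) = - 1050 \left(- 4 \cdot 10 \cdot 6\right) = - 1050 \left(\left(-4\right) 60\right) = \left(-1050\right) \left(-240\right) = 252000$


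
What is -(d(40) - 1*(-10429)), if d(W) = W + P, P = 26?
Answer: -10495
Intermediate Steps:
d(W) = 26 + W (d(W) = W + 26 = 26 + W)
-(d(40) - 1*(-10429)) = -((26 + 40) - 1*(-10429)) = -(66 + 10429) = -1*10495 = -10495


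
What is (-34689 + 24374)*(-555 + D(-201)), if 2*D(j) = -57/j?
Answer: 766930565/134 ≈ 5.7234e+6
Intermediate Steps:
D(j) = -57/(2*j) (D(j) = (-57/j)/2 = -57/(2*j))
(-34689 + 24374)*(-555 + D(-201)) = (-34689 + 24374)*(-555 - 57/2/(-201)) = -10315*(-555 - 57/2*(-1/201)) = -10315*(-555 + 19/134) = -10315*(-74351/134) = 766930565/134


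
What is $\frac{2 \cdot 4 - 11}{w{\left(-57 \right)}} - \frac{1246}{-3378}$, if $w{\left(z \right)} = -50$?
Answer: $\frac{36217}{84450} \approx 0.42886$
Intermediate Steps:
$\frac{2 \cdot 4 - 11}{w{\left(-57 \right)}} - \frac{1246}{-3378} = \frac{2 \cdot 4 - 11}{-50} - \frac{1246}{-3378} = \left(8 - 11\right) \left(- \frac{1}{50}\right) - - \frac{623}{1689} = \left(-3\right) \left(- \frac{1}{50}\right) + \frac{623}{1689} = \frac{3}{50} + \frac{623}{1689} = \frac{36217}{84450}$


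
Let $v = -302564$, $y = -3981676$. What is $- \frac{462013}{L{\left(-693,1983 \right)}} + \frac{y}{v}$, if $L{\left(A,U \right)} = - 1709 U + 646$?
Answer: $\frac{3407726318452}{256294475941} \approx 13.296$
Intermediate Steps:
$L{\left(A,U \right)} = 646 - 1709 U$
$- \frac{462013}{L{\left(-693,1983 \right)}} + \frac{y}{v} = - \frac{462013}{646 - 3388947} - \frac{3981676}{-302564} = - \frac{462013}{646 - 3388947} - - \frac{995419}{75641} = - \frac{462013}{-3388301} + \frac{995419}{75641} = \left(-462013\right) \left(- \frac{1}{3388301}\right) + \frac{995419}{75641} = \frac{462013}{3388301} + \frac{995419}{75641} = \frac{3407726318452}{256294475941}$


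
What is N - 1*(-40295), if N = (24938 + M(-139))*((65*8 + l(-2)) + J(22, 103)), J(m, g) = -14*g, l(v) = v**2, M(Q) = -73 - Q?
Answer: -22913377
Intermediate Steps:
N = -22953672 (N = (24938 + (-73 - 1*(-139)))*((65*8 + (-2)**2) - 14*103) = (24938 + (-73 + 139))*((520 + 4) - 1442) = (24938 + 66)*(524 - 1442) = 25004*(-918) = -22953672)
N - 1*(-40295) = -22953672 - 1*(-40295) = -22953672 + 40295 = -22913377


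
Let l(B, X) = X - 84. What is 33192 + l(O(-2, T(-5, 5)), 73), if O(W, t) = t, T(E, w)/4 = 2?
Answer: 33181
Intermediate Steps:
T(E, w) = 8 (T(E, w) = 4*2 = 8)
l(B, X) = -84 + X
33192 + l(O(-2, T(-5, 5)), 73) = 33192 + (-84 + 73) = 33192 - 11 = 33181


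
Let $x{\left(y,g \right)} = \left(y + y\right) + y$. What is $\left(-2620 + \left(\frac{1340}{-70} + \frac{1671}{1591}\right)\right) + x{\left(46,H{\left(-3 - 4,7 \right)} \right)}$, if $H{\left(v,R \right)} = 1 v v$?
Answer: $- \frac{27843531}{11137} \approx -2500.1$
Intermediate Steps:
$H{\left(v,R \right)} = v^{2}$ ($H{\left(v,R \right)} = v v = v^{2}$)
$x{\left(y,g \right)} = 3 y$ ($x{\left(y,g \right)} = 2 y + y = 3 y$)
$\left(-2620 + \left(\frac{1340}{-70} + \frac{1671}{1591}\right)\right) + x{\left(46,H{\left(-3 - 4,7 \right)} \right)} = \left(-2620 + \left(\frac{1340}{-70} + \frac{1671}{1591}\right)\right) + 3 \cdot 46 = \left(-2620 + \left(1340 \left(- \frac{1}{70}\right) + 1671 \cdot \frac{1}{1591}\right)\right) + 138 = \left(-2620 + \left(- \frac{134}{7} + \frac{1671}{1591}\right)\right) + 138 = \left(-2620 - \frac{201497}{11137}\right) + 138 = - \frac{29380437}{11137} + 138 = - \frac{27843531}{11137}$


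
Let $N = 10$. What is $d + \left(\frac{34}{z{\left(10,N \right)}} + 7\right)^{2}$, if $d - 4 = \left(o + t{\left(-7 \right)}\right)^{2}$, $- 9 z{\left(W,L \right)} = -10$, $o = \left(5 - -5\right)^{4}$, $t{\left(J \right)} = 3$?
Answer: $\frac{2501535669}{25} \approx 1.0006 \cdot 10^{8}$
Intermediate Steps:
$o = 10000$ ($o = \left(5 + 5\right)^{4} = 10^{4} = 10000$)
$z{\left(W,L \right)} = \frac{10}{9}$ ($z{\left(W,L \right)} = \left(- \frac{1}{9}\right) \left(-10\right) = \frac{10}{9}$)
$d = 100060013$ ($d = 4 + \left(10000 + 3\right)^{2} = 4 + 10003^{2} = 4 + 100060009 = 100060013$)
$d + \left(\frac{34}{z{\left(10,N \right)}} + 7\right)^{2} = 100060013 + \left(\frac{34}{\frac{10}{9}} + 7\right)^{2} = 100060013 + \left(34 \cdot \frac{9}{10} + 7\right)^{2} = 100060013 + \left(\frac{153}{5} + 7\right)^{2} = 100060013 + \left(\frac{188}{5}\right)^{2} = 100060013 + \frac{35344}{25} = \frac{2501535669}{25}$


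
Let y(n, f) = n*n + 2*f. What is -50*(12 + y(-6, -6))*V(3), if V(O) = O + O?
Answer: -10800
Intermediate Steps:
V(O) = 2*O
y(n, f) = n**2 + 2*f
-50*(12 + y(-6, -6))*V(3) = -50*(12 + ((-6)**2 + 2*(-6)))*2*3 = -50*(12 + (36 - 12))*6 = -50*(12 + 24)*6 = -1800*6 = -50*216 = -10800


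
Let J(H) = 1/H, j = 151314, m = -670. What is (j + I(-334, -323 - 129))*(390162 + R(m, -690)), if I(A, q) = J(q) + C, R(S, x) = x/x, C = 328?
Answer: 26742623745829/452 ≈ 5.9165e+10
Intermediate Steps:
R(S, x) = 1
I(A, q) = 328 + 1/q (I(A, q) = 1/q + 328 = 328 + 1/q)
(j + I(-334, -323 - 129))*(390162 + R(m, -690)) = (151314 + (328 + 1/(-323 - 129)))*(390162 + 1) = (151314 + (328 + 1/(-452)))*390163 = (151314 + (328 - 1/452))*390163 = (151314 + 148255/452)*390163 = (68542183/452)*390163 = 26742623745829/452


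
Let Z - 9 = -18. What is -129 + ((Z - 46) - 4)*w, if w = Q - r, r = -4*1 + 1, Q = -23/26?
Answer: -6599/26 ≈ -253.81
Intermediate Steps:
Z = -9 (Z = 9 - 18 = -9)
Q = -23/26 (Q = -23*1/26 = -23/26 ≈ -0.88461)
r = -3 (r = -4 + 1 = -3)
w = 55/26 (w = -23/26 - 1*(-3) = -23/26 + 3 = 55/26 ≈ 2.1154)
-129 + ((Z - 46) - 4)*w = -129 + ((-9 - 46) - 4)*(55/26) = -129 + (-55 - 4)*(55/26) = -129 - 59*55/26 = -129 - 3245/26 = -6599/26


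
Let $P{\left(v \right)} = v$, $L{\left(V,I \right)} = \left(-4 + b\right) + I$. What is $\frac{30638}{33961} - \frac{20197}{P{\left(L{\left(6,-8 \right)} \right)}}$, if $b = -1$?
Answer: $\frac{686308611}{441493} \approx 1554.5$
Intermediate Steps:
$L{\left(V,I \right)} = -5 + I$ ($L{\left(V,I \right)} = \left(-4 - 1\right) + I = -5 + I$)
$\frac{30638}{33961} - \frac{20197}{P{\left(L{\left(6,-8 \right)} \right)}} = \frac{30638}{33961} - \frac{20197}{-5 - 8} = 30638 \cdot \frac{1}{33961} - \frac{20197}{-13} = \frac{30638}{33961} - - \frac{20197}{13} = \frac{30638}{33961} + \frac{20197}{13} = \frac{686308611}{441493}$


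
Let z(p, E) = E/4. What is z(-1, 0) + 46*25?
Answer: 1150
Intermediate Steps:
z(p, E) = E/4 (z(p, E) = E*(1/4) = E/4)
z(-1, 0) + 46*25 = (1/4)*0 + 46*25 = 0 + 1150 = 1150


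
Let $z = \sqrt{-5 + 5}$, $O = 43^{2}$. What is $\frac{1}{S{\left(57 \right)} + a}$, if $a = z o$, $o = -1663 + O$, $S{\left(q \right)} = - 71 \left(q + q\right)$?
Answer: $- \frac{1}{8094} \approx -0.00012355$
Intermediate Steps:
$O = 1849$
$S{\left(q \right)} = - 142 q$ ($S{\left(q \right)} = - 71 \cdot 2 q = - 142 q$)
$z = 0$ ($z = \sqrt{0} = 0$)
$o = 186$ ($o = -1663 + 1849 = 186$)
$a = 0$ ($a = 0 \cdot 186 = 0$)
$\frac{1}{S{\left(57 \right)} + a} = \frac{1}{\left(-142\right) 57 + 0} = \frac{1}{-8094 + 0} = \frac{1}{-8094} = - \frac{1}{8094}$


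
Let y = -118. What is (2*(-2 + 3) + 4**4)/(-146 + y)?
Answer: -43/44 ≈ -0.97727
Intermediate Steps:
(2*(-2 + 3) + 4**4)/(-146 + y) = (2*(-2 + 3) + 4**4)/(-146 - 118) = (2*1 + 256)/(-264) = (2 + 256)*(-1/264) = 258*(-1/264) = -43/44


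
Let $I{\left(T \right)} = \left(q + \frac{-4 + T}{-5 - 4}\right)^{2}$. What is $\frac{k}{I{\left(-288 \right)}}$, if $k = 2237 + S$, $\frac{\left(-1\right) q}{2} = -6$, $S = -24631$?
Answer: $- \frac{906957}{80000} \approx -11.337$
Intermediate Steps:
$q = 12$ ($q = \left(-2\right) \left(-6\right) = 12$)
$I{\left(T \right)} = \left(\frac{112}{9} - \frac{T}{9}\right)^{2}$ ($I{\left(T \right)} = \left(12 + \frac{-4 + T}{-5 - 4}\right)^{2} = \left(12 + \frac{-4 + T}{-9}\right)^{2} = \left(12 + \left(-4 + T\right) \left(- \frac{1}{9}\right)\right)^{2} = \left(12 - \left(- \frac{4}{9} + \frac{T}{9}\right)\right)^{2} = \left(\frac{112}{9} - \frac{T}{9}\right)^{2}$)
$k = -22394$ ($k = 2237 - 24631 = -22394$)
$\frac{k}{I{\left(-288 \right)}} = - \frac{22394}{\frac{1}{81} \left(-112 - 288\right)^{2}} = - \frac{22394}{\frac{1}{81} \left(-400\right)^{2}} = - \frac{22394}{\frac{1}{81} \cdot 160000} = - \frac{22394}{\frac{160000}{81}} = \left(-22394\right) \frac{81}{160000} = - \frac{906957}{80000}$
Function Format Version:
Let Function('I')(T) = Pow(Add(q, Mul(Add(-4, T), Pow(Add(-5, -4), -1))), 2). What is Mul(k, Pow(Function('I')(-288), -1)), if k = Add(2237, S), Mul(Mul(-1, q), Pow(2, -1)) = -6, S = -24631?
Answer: Rational(-906957, 80000) ≈ -11.337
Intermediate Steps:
q = 12 (q = Mul(-2, -6) = 12)
Function('I')(T) = Pow(Add(Rational(112, 9), Mul(Rational(-1, 9), T)), 2) (Function('I')(T) = Pow(Add(12, Mul(Add(-4, T), Pow(Add(-5, -4), -1))), 2) = Pow(Add(12, Mul(Add(-4, T), Pow(-9, -1))), 2) = Pow(Add(12, Mul(Add(-4, T), Rational(-1, 9))), 2) = Pow(Add(12, Add(Rational(4, 9), Mul(Rational(-1, 9), T))), 2) = Pow(Add(Rational(112, 9), Mul(Rational(-1, 9), T)), 2))
k = -22394 (k = Add(2237, -24631) = -22394)
Mul(k, Pow(Function('I')(-288), -1)) = Mul(-22394, Pow(Mul(Rational(1, 81), Pow(Add(-112, -288), 2)), -1)) = Mul(-22394, Pow(Mul(Rational(1, 81), Pow(-400, 2)), -1)) = Mul(-22394, Pow(Mul(Rational(1, 81), 160000), -1)) = Mul(-22394, Pow(Rational(160000, 81), -1)) = Mul(-22394, Rational(81, 160000)) = Rational(-906957, 80000)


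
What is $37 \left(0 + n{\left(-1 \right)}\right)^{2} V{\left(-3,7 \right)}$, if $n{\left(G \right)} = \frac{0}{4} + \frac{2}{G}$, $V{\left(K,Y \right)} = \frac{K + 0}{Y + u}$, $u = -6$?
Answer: $-444$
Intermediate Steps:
$V{\left(K,Y \right)} = \frac{K}{-6 + Y}$ ($V{\left(K,Y \right)} = \frac{K + 0}{Y - 6} = \frac{K}{-6 + Y}$)
$n{\left(G \right)} = \frac{2}{G}$ ($n{\left(G \right)} = 0 \cdot \frac{1}{4} + \frac{2}{G} = 0 + \frac{2}{G} = \frac{2}{G}$)
$37 \left(0 + n{\left(-1 \right)}\right)^{2} V{\left(-3,7 \right)} = 37 \left(0 + \frac{2}{-1}\right)^{2} \left(- \frac{3}{-6 + 7}\right) = 37 \left(0 + 2 \left(-1\right)\right)^{2} \left(- \frac{3}{1}\right) = 37 \left(0 - 2\right)^{2} \left(\left(-3\right) 1\right) = 37 \left(-2\right)^{2} \left(-3\right) = 37 \cdot 4 \left(-3\right) = 148 \left(-3\right) = -444$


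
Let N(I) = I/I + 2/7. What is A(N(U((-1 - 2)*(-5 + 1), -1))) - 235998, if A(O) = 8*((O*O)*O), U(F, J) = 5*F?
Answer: -80941482/343 ≈ -2.3598e+5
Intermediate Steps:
N(I) = 9/7 (N(I) = 1 + 2*(1/7) = 1 + 2/7 = 9/7)
A(O) = 8*O**3 (A(O) = 8*(O**2*O) = 8*O**3)
A(N(U((-1 - 2)*(-5 + 1), -1))) - 235998 = 8*(9/7)**3 - 235998 = 8*(729/343) - 235998 = 5832/343 - 235998 = -80941482/343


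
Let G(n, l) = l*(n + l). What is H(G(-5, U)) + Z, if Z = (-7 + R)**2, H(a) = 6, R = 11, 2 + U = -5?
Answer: 22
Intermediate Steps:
U = -7 (U = -2 - 5 = -7)
G(n, l) = l*(l + n)
Z = 16 (Z = (-7 + 11)**2 = 4**2 = 16)
H(G(-5, U)) + Z = 6 + 16 = 22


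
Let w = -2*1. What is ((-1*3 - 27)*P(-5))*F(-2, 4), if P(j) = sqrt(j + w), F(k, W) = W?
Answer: -120*I*sqrt(7) ≈ -317.49*I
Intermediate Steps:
w = -2
P(j) = sqrt(-2 + j) (P(j) = sqrt(j - 2) = sqrt(-2 + j))
((-1*3 - 27)*P(-5))*F(-2, 4) = ((-1*3 - 27)*sqrt(-2 - 5))*4 = ((-3 - 27)*sqrt(-7))*4 = -30*I*sqrt(7)*4 = -120*I*sqrt(7)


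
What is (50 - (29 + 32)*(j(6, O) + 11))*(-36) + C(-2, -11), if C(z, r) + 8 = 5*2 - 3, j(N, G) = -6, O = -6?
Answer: 9179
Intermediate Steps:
C(z, r) = -1 (C(z, r) = -8 + (5*2 - 3) = -8 + (10 - 3) = -8 + 7 = -1)
(50 - (29 + 32)*(j(6, O) + 11))*(-36) + C(-2, -11) = (50 - (29 + 32)*(-6 + 11))*(-36) - 1 = (50 - 61*5)*(-36) - 1 = (50 - 1*305)*(-36) - 1 = (50 - 305)*(-36) - 1 = -255*(-36) - 1 = 9180 - 1 = 9179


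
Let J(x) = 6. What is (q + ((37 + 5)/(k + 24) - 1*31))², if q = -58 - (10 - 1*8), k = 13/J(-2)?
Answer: 196981225/24649 ≈ 7991.4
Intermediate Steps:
k = 13/6 ≈ 2.1667
q = -60 (q = -58 - (10 - 8) = -58 - 1*2 = -58 - 2 = -60)
(q + ((37 + 5)/(k + 24) - 1*31))² = (-60 + ((37 + 5)/(13/6 + 24) - 1*31))² = (-60 + (42/(157/6) - 31))² = (-60 + (42*(6/157) - 31))² = (-60 + (252/157 - 31))² = (-60 - 4615/157)² = (-14035/157)² = 196981225/24649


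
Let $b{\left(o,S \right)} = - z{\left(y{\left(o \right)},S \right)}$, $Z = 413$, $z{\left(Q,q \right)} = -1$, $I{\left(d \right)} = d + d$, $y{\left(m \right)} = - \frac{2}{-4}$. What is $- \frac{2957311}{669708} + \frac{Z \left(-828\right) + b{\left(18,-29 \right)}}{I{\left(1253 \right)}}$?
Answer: $- \frac{118213189085}{839144124} \approx -140.87$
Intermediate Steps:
$y{\left(m \right)} = \frac{1}{2}$ ($y{\left(m \right)} = \left(-2\right) \left(- \frac{1}{4}\right) = \frac{1}{2}$)
$I{\left(d \right)} = 2 d$
$b{\left(o,S \right)} = 1$ ($b{\left(o,S \right)} = \left(-1\right) \left(-1\right) = 1$)
$- \frac{2957311}{669708} + \frac{Z \left(-828\right) + b{\left(18,-29 \right)}}{I{\left(1253 \right)}} = - \frac{2957311}{669708} + \frac{413 \left(-828\right) + 1}{2 \cdot 1253} = \left(-2957311\right) \frac{1}{669708} + \frac{-341964 + 1}{2506} = - \frac{2957311}{669708} - \frac{341963}{2506} = - \frac{118213189085}{839144124}$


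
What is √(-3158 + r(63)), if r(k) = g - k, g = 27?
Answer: I*√3194 ≈ 56.516*I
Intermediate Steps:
r(k) = 27 - k
√(-3158 + r(63)) = √(-3158 + (27 - 1*63)) = √(-3158 + (27 - 63)) = √(-3158 - 36) = √(-3194) = I*√3194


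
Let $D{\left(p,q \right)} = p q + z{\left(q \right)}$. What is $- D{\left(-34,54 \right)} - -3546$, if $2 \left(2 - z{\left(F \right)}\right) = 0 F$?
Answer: $5380$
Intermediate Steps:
$z{\left(F \right)} = 2$ ($z{\left(F \right)} = 2 - \frac{0 F}{2} = 2 - 0 = 2 + 0 = 2$)
$D{\left(p,q \right)} = 2 + p q$ ($D{\left(p,q \right)} = p q + 2 = 2 + p q$)
$- D{\left(-34,54 \right)} - -3546 = - (2 - 1836) - -3546 = - (2 - 1836) + 3546 = \left(-1\right) \left(-1834\right) + 3546 = 1834 + 3546 = 5380$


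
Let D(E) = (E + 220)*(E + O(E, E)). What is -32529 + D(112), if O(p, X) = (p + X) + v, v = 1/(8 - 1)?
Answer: 553493/7 ≈ 79070.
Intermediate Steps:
v = 1/7 ≈ 0.14286
O(p, X) = 1/7 + X + p (O(p, X) = (p + X) + 1/7 = (X + p) + 1/7 = 1/7 + X + p)
D(E) = (220 + E)*(1/7 + 3*E) (D(E) = (E + 220)*(E + (1/7 + E + E)) = (220 + E)*(E + (1/7 + 2*E)) = (220 + E)*(1/7 + 3*E))
-32529 + D(112) = -32529 + (220/7 + 3*112**2 + (4621/7)*112) = -32529 + (220/7 + 3*12544 + 73936) = -32529 + (220/7 + 37632 + 73936) = -32529 + 781196/7 = 553493/7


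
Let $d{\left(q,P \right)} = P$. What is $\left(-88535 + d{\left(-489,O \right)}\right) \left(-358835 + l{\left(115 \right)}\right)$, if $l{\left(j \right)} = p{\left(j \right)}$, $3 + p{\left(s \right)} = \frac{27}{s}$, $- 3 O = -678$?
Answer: $\frac{3644189483987}{115} \approx 3.1689 \cdot 10^{10}$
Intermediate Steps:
$O = 226$ ($O = \left(- \frac{1}{3}\right) \left(-678\right) = 226$)
$p{\left(s \right)} = -3 + \frac{27}{s}$
$l{\left(j \right)} = -3 + \frac{27}{j}$
$\left(-88535 + d{\left(-489,O \right)}\right) \left(-358835 + l{\left(115 \right)}\right) = \left(-88535 + 226\right) \left(-358835 - \left(3 - \frac{27}{115}\right)\right) = - 88309 \left(-358835 + \left(-3 + 27 \cdot \frac{1}{115}\right)\right) = - 88309 \left(-358835 + \left(-3 + \frac{27}{115}\right)\right) = - 88309 \left(-358835 - \frac{318}{115}\right) = \left(-88309\right) \left(- \frac{41266343}{115}\right) = \frac{3644189483987}{115}$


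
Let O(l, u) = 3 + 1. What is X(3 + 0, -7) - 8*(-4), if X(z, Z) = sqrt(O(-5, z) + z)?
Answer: 32 + sqrt(7) ≈ 34.646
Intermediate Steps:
O(l, u) = 4
X(z, Z) = sqrt(4 + z)
X(3 + 0, -7) - 8*(-4) = sqrt(4 + (3 + 0)) - 8*(-4) = sqrt(4 + 3) + 32 = sqrt(7) + 32 = 32 + sqrt(7)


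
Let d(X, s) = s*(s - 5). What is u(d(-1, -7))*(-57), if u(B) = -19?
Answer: 1083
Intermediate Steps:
d(X, s) = s*(-5 + s)
u(d(-1, -7))*(-57) = -19*(-57) = 1083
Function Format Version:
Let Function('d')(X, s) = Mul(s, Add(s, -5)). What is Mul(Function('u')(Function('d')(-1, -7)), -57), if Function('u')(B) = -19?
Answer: 1083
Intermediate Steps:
Function('d')(X, s) = Mul(s, Add(-5, s))
Mul(Function('u')(Function('d')(-1, -7)), -57) = Mul(-19, -57) = 1083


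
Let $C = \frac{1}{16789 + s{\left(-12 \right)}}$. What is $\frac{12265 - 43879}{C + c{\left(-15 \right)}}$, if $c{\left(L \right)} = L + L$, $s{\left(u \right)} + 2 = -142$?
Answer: $\frac{526215030}{499349} \approx 1053.8$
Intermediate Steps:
$s{\left(u \right)} = -144$ ($s{\left(u \right)} = -2 - 142 = -144$)
$c{\left(L \right)} = 2 L$
$C = \frac{1}{16645}$ ($C = \frac{1}{16789 - 144} = \frac{1}{16645} \approx 6.0078 \cdot 10^{-5}$)
$\frac{12265 - 43879}{C + c{\left(-15 \right)}} = \frac{12265 - 43879}{\frac{1}{16645} + 2 \left(-15\right)} = - \frac{31614}{\frac{1}{16645} - 30} = - \frac{31614}{- \frac{499349}{16645}} = \left(-31614\right) \left(- \frac{16645}{499349}\right) = \frac{526215030}{499349}$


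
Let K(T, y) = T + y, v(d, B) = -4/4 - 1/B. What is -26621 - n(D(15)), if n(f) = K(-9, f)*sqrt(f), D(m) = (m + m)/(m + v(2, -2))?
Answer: -26621 + 402*sqrt(435)/841 ≈ -26611.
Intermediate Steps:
v(d, B) = -1 - 1/B (v(d, B) = -4*1/4 - 1/B = -1 - 1/B)
D(m) = 2*m/(-1/2 + m) (D(m) = (m + m)/(m + (-1 - 1*(-2))/(-2)) = (2*m)/(m - (-1 + 2)/2) = (2*m)/(m - 1/2*1) = (2*m)/(m - 1/2) = (2*m)/(-1/2 + m) = 2*m/(-1/2 + m))
n(f) = sqrt(f)*(-9 + f) (n(f) = (-9 + f)*sqrt(f) = sqrt(f)*(-9 + f))
-26621 - n(D(15)) = -26621 - sqrt(4*15/(-1 + 2*15))*(-9 + 4*15/(-1 + 2*15)) = -26621 - sqrt(4*15/(-1 + 30))*(-9 + 4*15/(-1 + 30)) = -26621 - sqrt(4*15/29)*(-9 + 4*15/29) = -26621 - sqrt(4*15*(1/29))*(-9 + 4*15*(1/29)) = -26621 - sqrt(60/29)*(-9 + 60/29) = -26621 - 2*sqrt(435)/29*(-201)/29 = -26621 - (-402)*sqrt(435)/841 = -26621 + 402*sqrt(435)/841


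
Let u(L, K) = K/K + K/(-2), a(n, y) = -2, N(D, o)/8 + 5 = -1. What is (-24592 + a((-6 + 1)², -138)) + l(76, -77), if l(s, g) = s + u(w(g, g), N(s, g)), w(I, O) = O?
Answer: -24493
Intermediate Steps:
N(D, o) = -48 (N(D, o) = -40 + 8*(-1) = -40 - 8 = -48)
u(L, K) = 1 - K/2 (u(L, K) = 1 + K*(-½) = 1 - K/2)
l(s, g) = 25 + s (l(s, g) = s + (1 - ½*(-48)) = s + (1 + 24) = s + 25 = 25 + s)
(-24592 + a((-6 + 1)², -138)) + l(76, -77) = (-24592 - 2) + (25 + 76) = -24594 + 101 = -24493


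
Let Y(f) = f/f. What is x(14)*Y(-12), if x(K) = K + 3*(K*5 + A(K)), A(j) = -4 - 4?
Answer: 200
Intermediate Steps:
A(j) = -8
Y(f) = 1
x(K) = -24 + 16*K (x(K) = K + 3*(K*5 - 8) = K + 3*(5*K - 8) = K + 3*(-8 + 5*K) = K + (-24 + 15*K) = -24 + 16*K)
x(14)*Y(-12) = (-24 + 16*14)*1 = (-24 + 224)*1 = 200*1 = 200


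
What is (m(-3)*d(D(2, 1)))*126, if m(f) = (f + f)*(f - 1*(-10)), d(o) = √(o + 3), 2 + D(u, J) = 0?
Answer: -5292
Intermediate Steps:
D(u, J) = -2 (D(u, J) = -2 + 0 = -2)
d(o) = √(3 + o)
m(f) = 2*f*(10 + f) (m(f) = (2*f)*(f + 10) = (2*f)*(10 + f) = 2*f*(10 + f))
(m(-3)*d(D(2, 1)))*126 = ((2*(-3)*(10 - 3))*√(3 - 2))*126 = ((2*(-3)*7)*√1)*126 = -42*1*126 = -42*126 = -5292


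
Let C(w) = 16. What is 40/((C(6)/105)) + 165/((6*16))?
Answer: 8455/32 ≈ 264.22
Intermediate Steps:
40/((C(6)/105)) + 165/((6*16)) = 40/((16/105)) + 165/((6*16)) = 40/((16*(1/105))) + 165/96 = 40/(16/105) + 165*(1/96) = 40*(105/16) + 55/32 = 525/2 + 55/32 = 8455/32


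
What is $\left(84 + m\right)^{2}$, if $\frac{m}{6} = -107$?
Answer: $311364$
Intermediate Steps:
$m = -642$ ($m = 6 \left(-107\right) = -642$)
$\left(84 + m\right)^{2} = \left(84 - 642\right)^{2} = \left(-558\right)^{2} = 311364$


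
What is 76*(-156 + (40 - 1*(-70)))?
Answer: -3496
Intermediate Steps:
76*(-156 + (40 - 1*(-70))) = 76*(-156 + (40 + 70)) = 76*(-156 + 110) = 76*(-46) = -3496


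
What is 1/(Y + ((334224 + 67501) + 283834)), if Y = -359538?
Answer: 1/326021 ≈ 3.0673e-6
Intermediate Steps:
1/(Y + ((334224 + 67501) + 283834)) = 1/(-359538 + ((334224 + 67501) + 283834)) = 1/(-359538 + (401725 + 283834)) = 1/(-359538 + 685559) = 1/326021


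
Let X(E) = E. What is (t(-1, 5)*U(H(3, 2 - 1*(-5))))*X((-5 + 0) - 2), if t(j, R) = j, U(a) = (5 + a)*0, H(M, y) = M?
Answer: 0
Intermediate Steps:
U(a) = 0
(t(-1, 5)*U(H(3, 2 - 1*(-5))))*X((-5 + 0) - 2) = (-1*0)*((-5 + 0) - 2) = 0*(-5 - 2) = 0*(-7) = 0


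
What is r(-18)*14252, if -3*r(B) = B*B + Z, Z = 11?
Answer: -4774420/3 ≈ -1.5915e+6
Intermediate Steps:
r(B) = -11/3 - B²/3 (r(B) = -(B*B + 11)/3 = -(B² + 11)/3 = -(11 + B²)/3 = -11/3 - B²/3)
r(-18)*14252 = (-11/3 - ⅓*(-18)²)*14252 = (-11/3 - ⅓*324)*14252 = (-11/3 - 108)*14252 = -335/3*14252 = -4774420/3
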